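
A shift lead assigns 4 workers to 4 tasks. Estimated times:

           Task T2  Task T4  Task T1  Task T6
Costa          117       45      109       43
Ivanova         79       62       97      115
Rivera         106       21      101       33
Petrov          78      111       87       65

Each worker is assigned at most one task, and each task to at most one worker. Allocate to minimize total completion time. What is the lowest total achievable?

Minimum total: 230 min

Optimal: Costa→Task T6 (43 min), Ivanova→Task T2 (79 min), Rivera→Task T4 (21 min), Petrov→Task T1 (87 min) — total 43+79+21+87 = 230 min.
Column-greedy (each task in turn goes to its cheapest remaining worker) gives 239 min, worse by 9.
Swapping Petrov↔Rivera (Petrov→Task T4 111 min, Rivera→Task T1 101 min) adds 104.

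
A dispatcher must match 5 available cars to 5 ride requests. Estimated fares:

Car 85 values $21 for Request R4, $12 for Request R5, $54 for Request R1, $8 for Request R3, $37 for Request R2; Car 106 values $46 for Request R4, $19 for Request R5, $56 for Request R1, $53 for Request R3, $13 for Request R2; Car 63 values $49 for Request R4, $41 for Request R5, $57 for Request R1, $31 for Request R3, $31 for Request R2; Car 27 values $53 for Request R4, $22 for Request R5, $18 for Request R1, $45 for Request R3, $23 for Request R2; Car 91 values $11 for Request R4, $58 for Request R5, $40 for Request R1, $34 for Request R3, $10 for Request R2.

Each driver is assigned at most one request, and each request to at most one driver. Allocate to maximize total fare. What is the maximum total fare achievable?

Max total: $258

This is the linear assignment problem.
Optimal: Car 85→Request R2 ($37), Car 106→Request R3 ($53), Car 63→Request R1 ($57), Car 27→Request R4 ($53), Car 91→Request R5 ($58) — total 37+53+57+53+58 = $258.
Row-greedy (each driver in turn takes its best remaining request) gives $237, worse by 21.
Next-best assignment: Car 85→Request R1, Car 106→Request R3, Car 63→Request R2, Car 27→Request R4, Car 91→Request R5 = $249.
Every other assignment is strictly worse.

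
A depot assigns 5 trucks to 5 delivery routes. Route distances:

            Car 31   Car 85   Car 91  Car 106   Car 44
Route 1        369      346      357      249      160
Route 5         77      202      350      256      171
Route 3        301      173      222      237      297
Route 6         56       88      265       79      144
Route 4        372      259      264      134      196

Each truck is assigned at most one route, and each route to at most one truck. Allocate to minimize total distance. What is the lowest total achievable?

Min total: 681 km

This is the linear assignment problem.
Optimal: Car 31→Route 5 (77 km), Car 85→Route 6 (88 km), Car 91→Route 3 (222 km), Car 106→Route 4 (134 km), Car 44→Route 1 (160 km) — total 77+88+222+134+160 = 681 km.
Row-greedy (each truck in turn takes its cheapest remaining route) gives 913 km, worse by 232.
Next-best assignment: Car 31→Route 5, Car 85→Route 3, Car 91→Route 4, Car 106→Route 6, Car 44→Route 1 = 753 km.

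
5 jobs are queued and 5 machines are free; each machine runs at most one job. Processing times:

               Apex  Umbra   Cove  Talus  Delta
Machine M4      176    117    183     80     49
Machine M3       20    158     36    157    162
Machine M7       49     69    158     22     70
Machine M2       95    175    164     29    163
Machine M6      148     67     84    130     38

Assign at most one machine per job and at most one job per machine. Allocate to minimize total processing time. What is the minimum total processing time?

Min total: 230 min

Optimal: Apex→Machine M7 (49 min), Umbra→Machine M6 (67 min), Cove→Machine M3 (36 min), Talus→Machine M2 (29 min), Delta→Machine M4 (49 min) — total 49+67+36+29+49 = 230 min.
Row-greedy (each job in turn takes its cheapest remaining machine) gives 323 min, worse by 93.
Swapping Umbra↔Cove (Umbra→Machine M3 158 min, Cove→Machine M6 84 min) adds 139.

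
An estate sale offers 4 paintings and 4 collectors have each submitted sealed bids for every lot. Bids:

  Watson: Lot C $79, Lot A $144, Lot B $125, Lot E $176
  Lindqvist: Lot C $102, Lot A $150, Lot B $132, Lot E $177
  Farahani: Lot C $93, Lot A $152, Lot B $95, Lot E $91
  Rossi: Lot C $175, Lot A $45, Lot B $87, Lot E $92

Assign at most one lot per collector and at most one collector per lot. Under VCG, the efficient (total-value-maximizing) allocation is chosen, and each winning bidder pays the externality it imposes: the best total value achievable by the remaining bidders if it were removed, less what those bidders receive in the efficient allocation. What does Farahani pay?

Efficient allocation: Watson→Lot E ($176), Lindqvist→Lot B ($132), Farahani→Lot A ($152), Rossi→Lot C ($175); total welfare W = $635.
Farahani receives Lot A at value $152, so the others get W − 152 = $483.
Without Farahani: best allocation of the remaining 3 bidders over all 4 lots is Watson→Lot E ($176), Lindqvist→Lot A ($150), Rossi→Lot C ($175), total $501.
VCG payment = (others' best without Farahani) − (others' welfare with Farahani) = 501 − 483 = $18.

Farahani pays $18.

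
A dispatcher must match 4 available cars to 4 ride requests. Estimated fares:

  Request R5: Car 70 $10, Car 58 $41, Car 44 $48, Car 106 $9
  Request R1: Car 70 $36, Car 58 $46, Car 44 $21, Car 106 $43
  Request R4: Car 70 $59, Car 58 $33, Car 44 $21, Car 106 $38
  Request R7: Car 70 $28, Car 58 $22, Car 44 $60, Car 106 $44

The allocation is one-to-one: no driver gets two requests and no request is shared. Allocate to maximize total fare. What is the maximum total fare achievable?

Maximum total: $203

This is the linear assignment problem.
Optimal: Car 70→Request R4 ($59), Car 58→Request R5 ($41), Car 44→Request R7 ($60), Car 106→Request R1 ($43) — total 59+41+60+43 = $203.
Row-greedy (each driver in turn takes its best remaining request) gives $174, worse by 29.
Next-best assignment: Car 70→Request R4, Car 58→Request R1, Car 44→Request R5, Car 106→Request R7 = $197.
Swapping Car 44↔Car 106 (Car 44→Request R1 $21, Car 106→Request R7 $44) loses 38.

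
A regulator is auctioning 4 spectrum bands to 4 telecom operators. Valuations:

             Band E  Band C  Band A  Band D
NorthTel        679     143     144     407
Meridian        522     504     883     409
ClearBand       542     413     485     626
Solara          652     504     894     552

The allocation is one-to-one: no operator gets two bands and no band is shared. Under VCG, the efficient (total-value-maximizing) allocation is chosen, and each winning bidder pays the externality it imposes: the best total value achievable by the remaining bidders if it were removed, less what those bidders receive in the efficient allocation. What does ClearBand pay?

Efficient allocation: NorthTel→Band E ($679M), Meridian→Band C ($504M), ClearBand→Band D ($626M), Solara→Band A ($894M); total welfare W = $2703M.
ClearBand receives Band D at value $626M, so the others get W − 626 = $2077M.
Without ClearBand: best allocation of the remaining 3 bidders over all 4 bands is NorthTel→Band E ($679M), Meridian→Band A ($883M), Solara→Band D ($552M), total $2114M.
VCG payment = (others' best without ClearBand) − (others' welfare with ClearBand) = 2114 − 2077 = $37M.

ClearBand pays $37M.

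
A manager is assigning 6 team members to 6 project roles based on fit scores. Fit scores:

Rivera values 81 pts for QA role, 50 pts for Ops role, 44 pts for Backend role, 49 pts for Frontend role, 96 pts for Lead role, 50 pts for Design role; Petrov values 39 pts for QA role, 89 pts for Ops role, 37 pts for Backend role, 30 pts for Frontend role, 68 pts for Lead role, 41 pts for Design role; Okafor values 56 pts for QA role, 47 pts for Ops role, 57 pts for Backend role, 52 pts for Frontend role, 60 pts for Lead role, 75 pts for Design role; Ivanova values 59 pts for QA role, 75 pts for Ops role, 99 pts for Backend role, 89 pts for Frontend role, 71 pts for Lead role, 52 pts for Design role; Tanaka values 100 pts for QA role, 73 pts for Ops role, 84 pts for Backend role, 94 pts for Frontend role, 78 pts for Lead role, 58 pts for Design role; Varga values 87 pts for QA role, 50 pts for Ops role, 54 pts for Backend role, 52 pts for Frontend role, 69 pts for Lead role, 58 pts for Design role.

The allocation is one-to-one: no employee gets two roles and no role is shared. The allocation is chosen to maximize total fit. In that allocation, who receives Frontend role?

This is the linear assignment problem.
Optimal: Rivera→Lead role (96 pts), Petrov→Ops role (89 pts), Okafor→Design role (75 pts), Ivanova→Backend role (99 pts), Tanaka→Frontend role (94 pts), Varga→QA role (87 pts) — total 96+89+75+99+94+87 = 540 pts.
Max-entry greedy (repeatedly take the single best remaining cell) gives 511 pts, worse by 29.
Tanaka's own top role is QA role (100 pts), but forcing Tanaka→QA role and reassigning the rest optimally gives only 511 pts — worse by 29.

Tanaka receives Frontend role.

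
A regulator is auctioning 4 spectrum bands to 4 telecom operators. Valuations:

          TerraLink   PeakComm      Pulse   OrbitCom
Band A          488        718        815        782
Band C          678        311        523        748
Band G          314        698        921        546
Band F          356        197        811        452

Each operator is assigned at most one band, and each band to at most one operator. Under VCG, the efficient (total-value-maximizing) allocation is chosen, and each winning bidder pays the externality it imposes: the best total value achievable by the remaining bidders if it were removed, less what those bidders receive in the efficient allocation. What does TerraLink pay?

TerraLink pays $96M.

Efficient allocation: TerraLink→Band C ($678M), PeakComm→Band G ($698M), Pulse→Band F ($811M), OrbitCom→Band A ($782M); total welfare W = $2969M.
TerraLink receives Band C at value $678M, so the others get W − 678 = $2291M.
Without TerraLink: best allocation of the remaining 3 bidders over all 4 bands is PeakComm→Band A ($718M), Pulse→Band G ($921M), OrbitCom→Band C ($748M), total $2387M.
VCG payment = (others' best without TerraLink) − (others' welfare with TerraLink) = 2387 − 2291 = $96M.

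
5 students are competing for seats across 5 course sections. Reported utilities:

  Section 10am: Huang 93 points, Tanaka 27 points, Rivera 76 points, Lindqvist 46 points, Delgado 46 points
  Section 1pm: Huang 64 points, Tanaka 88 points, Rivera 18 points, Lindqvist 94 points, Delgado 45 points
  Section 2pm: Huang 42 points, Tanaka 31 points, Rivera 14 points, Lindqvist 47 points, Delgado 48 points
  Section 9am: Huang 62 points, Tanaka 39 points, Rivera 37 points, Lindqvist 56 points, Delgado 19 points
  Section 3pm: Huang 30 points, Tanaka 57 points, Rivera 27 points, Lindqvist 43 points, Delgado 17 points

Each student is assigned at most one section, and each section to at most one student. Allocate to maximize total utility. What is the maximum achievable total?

Treat this as an assignment problem: match each student to one section.
Optimal: Huang→Section 9am (62 points), Tanaka→Section 3pm (57 points), Rivera→Section 10am (76 points), Lindqvist→Section 1pm (94 points), Delgado→Section 2pm (48 points) — total 62+57+76+94+48 = 337 points.
Max-entry greedy (repeatedly take the single best remaining cell) gives 329 points, worse by 8.

Max total: 337 points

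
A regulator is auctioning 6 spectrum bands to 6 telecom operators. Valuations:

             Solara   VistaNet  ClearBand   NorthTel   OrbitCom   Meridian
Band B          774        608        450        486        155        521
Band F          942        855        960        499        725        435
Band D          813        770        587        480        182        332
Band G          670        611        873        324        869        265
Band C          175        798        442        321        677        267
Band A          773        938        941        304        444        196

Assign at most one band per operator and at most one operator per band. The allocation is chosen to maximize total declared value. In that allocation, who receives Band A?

ClearBand receives Band A.

Treat this as an assignment problem: match each operator to one band.
Optimal: Solara→Band F ($942M), VistaNet→Band C ($798M), ClearBand→Band A ($941M), NorthTel→Band D ($480M), OrbitCom→Band G ($869M), Meridian→Band B ($521M) — total 942+798+941+480+869+521 = $4551M.
Row-greedy (each operator in turn takes its best remaining band) gives $4248M, worse by 303.
ClearBand's own top band is Band F ($960M), but forcing ClearBand→Band F and reassigning the rest optimally gives only $4422M — worse by 129.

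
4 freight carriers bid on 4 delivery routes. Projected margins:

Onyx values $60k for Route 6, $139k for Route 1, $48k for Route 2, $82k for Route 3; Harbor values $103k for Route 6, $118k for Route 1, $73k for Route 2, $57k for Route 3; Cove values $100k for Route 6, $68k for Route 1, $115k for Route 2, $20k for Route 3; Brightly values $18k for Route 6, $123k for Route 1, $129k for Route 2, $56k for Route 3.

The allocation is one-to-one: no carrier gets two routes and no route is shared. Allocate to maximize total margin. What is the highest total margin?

Optimal: Onyx→Route 3 ($82k), Harbor→Route 1 ($118k), Cove→Route 6 ($100k), Brightly→Route 2 ($129k) — total 82+118+100+129 = $429k.
Next-best assignment: Onyx→Route 1, Harbor→Route 3, Cove→Route 6, Brightly→Route 2 = $425k.
Every other assignment is strictly worse.

Maximum total: $429k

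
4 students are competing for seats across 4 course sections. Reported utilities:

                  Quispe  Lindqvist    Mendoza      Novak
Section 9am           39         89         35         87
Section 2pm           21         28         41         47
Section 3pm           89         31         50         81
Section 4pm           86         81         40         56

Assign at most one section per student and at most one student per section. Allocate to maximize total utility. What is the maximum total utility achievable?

Optimal: Quispe→Section 3pm (89 points), Lindqvist→Section 4pm (81 points), Mendoza→Section 2pm (41 points), Novak→Section 9am (87 points) — total 89+81+41+87 = 298 points.
No other one-to-one assignment exceeds 298 points.

Max total: 298 points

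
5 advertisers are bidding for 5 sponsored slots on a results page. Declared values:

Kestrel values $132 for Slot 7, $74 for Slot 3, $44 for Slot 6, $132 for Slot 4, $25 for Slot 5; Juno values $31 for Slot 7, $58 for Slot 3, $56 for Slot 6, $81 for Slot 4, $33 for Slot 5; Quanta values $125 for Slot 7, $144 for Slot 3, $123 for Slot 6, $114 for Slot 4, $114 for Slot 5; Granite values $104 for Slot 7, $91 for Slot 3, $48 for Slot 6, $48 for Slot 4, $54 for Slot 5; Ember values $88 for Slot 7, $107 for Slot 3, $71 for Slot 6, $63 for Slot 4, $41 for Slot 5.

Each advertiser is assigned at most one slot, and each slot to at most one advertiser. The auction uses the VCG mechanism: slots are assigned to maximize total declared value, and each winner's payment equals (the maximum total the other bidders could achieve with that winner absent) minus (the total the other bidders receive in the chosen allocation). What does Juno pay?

Efficient allocation: Kestrel→Slot 4 ($132), Juno→Slot 6 ($56), Quanta→Slot 5 ($114), Granite→Slot 7 ($104), Ember→Slot 3 ($107); total welfare W = $513.
Juno receives Slot 6 at value $56, so the others get W − 56 = $457.
Without Juno: best allocation of the remaining 4 bidders over all 5 slots is Kestrel→Slot 4 ($132), Quanta→Slot 6 ($123), Granite→Slot 7 ($104), Ember→Slot 3 ($107), total $466.
VCG payment = (others' best without Juno) − (others' welfare with Juno) = 466 − 457 = $9.

Juno pays $9.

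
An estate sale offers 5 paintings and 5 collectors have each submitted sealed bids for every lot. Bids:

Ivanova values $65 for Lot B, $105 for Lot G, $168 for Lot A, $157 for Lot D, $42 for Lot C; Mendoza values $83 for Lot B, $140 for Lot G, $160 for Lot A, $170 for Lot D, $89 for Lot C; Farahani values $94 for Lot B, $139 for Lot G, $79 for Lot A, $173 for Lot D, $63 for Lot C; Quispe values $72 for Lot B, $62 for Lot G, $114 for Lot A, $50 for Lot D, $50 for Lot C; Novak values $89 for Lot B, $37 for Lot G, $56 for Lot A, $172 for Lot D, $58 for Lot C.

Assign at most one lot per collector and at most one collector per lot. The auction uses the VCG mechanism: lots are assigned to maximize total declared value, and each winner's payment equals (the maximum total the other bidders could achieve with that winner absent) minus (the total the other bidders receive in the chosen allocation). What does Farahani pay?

Efficient allocation: Ivanova→Lot A ($168), Mendoza→Lot C ($89), Farahani→Lot G ($139), Quispe→Lot B ($72), Novak→Lot D ($172); total welfare W = $640.
Farahani receives Lot G at value $139, so the others get W − 139 = $501.
Without Farahani: best allocation of the remaining 4 bidders over all 5 lots is Ivanova→Lot A ($168), Mendoza→Lot G ($140), Quispe→Lot B ($72), Novak→Lot D ($172), total $552.
VCG payment = (others' best without Farahani) − (others' welfare with Farahani) = 552 − 501 = $51.

Farahani pays $51.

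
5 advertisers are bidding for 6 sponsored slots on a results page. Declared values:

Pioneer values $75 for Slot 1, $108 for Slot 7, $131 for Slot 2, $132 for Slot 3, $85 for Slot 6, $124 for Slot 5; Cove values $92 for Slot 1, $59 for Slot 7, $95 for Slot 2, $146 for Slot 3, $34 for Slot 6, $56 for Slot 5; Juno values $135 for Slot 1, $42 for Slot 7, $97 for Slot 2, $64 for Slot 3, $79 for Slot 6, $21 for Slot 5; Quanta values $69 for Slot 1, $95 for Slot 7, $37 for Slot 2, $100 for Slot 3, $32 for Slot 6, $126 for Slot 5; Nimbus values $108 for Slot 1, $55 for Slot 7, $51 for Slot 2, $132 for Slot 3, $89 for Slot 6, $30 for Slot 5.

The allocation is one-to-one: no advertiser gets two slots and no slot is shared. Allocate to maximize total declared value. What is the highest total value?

Optimal: Pioneer→Slot 2 ($131), Cove→Slot 3 ($146), Juno→Slot 1 ($135), Quanta→Slot 5 ($126), Nimbus→Slot 6 ($89) — total 131+146+135+126+89 = $627.
Column-greedy (each slot in turn goes to its best remaining advertiser) gives $502, worse by 125.

Maximum total: $627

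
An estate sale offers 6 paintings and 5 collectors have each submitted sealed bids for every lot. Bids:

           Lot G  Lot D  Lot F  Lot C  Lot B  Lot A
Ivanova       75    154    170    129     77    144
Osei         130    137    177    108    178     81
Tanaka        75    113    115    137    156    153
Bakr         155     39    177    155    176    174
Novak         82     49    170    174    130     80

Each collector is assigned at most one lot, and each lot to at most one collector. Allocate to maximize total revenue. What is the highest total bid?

Max total: $836

Treat this as an assignment problem: match each collector to one lot.
Optimal: Ivanova→Lot D ($154), Osei→Lot B ($178), Tanaka→Lot A ($153), Bakr→Lot F ($177), Novak→Lot C ($174) — total 154+178+153+177+174 = $836.
Row-greedy (each collector in turn takes its best remaining lot) gives $830, worse by 6.
No other one-to-one assignment exceeds $836.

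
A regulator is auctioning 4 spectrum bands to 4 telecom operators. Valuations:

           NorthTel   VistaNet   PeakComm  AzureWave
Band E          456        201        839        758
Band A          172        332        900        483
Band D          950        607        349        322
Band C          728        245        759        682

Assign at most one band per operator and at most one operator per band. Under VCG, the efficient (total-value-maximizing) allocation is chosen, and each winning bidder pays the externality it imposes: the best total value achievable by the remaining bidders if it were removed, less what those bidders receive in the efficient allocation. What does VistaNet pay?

Efficient allocation: NorthTel→Band C ($728M), VistaNet→Band D ($607M), PeakComm→Band A ($900M), AzureWave→Band E ($758M); total welfare W = $2993M.
VistaNet receives Band D at value $607M, so the others get W − 607 = $2386M.
Without VistaNet: best allocation of the remaining 3 bidders over all 4 bands is NorthTel→Band D ($950M), PeakComm→Band A ($900M), AzureWave→Band E ($758M), total $2608M.
VCG payment = (others' best without VistaNet) − (others' welfare with VistaNet) = 2608 − 2386 = $222M.

VistaNet pays $222M.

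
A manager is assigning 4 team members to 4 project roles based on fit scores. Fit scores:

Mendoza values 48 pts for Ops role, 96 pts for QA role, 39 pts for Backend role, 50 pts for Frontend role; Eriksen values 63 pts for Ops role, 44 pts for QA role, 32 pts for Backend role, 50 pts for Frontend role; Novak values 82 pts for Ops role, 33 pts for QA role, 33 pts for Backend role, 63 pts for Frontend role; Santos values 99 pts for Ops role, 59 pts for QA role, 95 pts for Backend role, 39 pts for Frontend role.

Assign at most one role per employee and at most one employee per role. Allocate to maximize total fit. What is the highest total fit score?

Treat this as an assignment problem: match each employee to one role.
Optimal: Mendoza→QA role (96 pts), Eriksen→Frontend role (50 pts), Novak→Ops role (82 pts), Santos→Backend role (95 pts) — total 96+50+82+95 = 323 pts.
Column-greedy (each role in turn goes to its best remaining employee) gives 278 pts, worse by 45.

Max total: 323 pts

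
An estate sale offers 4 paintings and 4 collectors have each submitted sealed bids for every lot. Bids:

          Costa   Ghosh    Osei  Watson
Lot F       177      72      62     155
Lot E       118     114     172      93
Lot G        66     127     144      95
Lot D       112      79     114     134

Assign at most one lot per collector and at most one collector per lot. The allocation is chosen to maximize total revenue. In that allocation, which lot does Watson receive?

Watson receives Lot D.

Optimal: Costa→Lot F ($177), Ghosh→Lot G ($127), Osei→Lot E ($172), Watson→Lot D ($134) — total 177+127+172+134 = $610.
Next-best assignment: Costa→Lot F, Ghosh→Lot E, Osei→Lot G, Watson→Lot D = $569.
Watson's own top lot is Lot F ($155), but forcing Watson→Lot F and reassigning the rest optimally gives only $566 — worse by 44.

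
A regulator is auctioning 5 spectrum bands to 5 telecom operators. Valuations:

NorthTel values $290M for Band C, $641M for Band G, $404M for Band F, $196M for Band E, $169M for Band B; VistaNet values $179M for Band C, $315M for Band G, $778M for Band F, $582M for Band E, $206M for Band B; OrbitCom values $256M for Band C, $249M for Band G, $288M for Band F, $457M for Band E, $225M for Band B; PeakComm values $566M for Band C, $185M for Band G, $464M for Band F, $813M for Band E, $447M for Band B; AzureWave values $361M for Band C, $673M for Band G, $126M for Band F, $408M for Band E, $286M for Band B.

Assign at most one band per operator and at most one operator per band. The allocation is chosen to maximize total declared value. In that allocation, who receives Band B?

OrbitCom receives Band B.

Treat this as an assignment problem: match each operator to one band.
Optimal: NorthTel→Band G ($641M), VistaNet→Band F ($778M), OrbitCom→Band B ($225M), PeakComm→Band E ($813M), AzureWave→Band C ($361M) — total 641+778+225+813+361 = $2818M.
Column-greedy (each band in turn goes to its best remaining operator) gives $2643M, worse by 175.
Next-best assignment: NorthTel→Band C, VistaNet→Band F, OrbitCom→Band B, PeakComm→Band E, AzureWave→Band G = $2779M.
OrbitCom's own top band is Band E ($457M), but forcing OrbitCom→Band E and reassigning the rest optimally gives only $2728M — worse by 90.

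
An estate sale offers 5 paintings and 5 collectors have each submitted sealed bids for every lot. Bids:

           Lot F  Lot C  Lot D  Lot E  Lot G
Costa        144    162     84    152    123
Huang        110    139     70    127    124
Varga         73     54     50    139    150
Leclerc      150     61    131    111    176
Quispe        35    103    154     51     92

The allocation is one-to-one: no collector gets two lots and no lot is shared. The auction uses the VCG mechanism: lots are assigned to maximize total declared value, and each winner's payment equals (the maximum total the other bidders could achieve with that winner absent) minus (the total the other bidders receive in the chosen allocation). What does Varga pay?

Efficient allocation: Costa→Lot F ($144), Huang→Lot C ($139), Varga→Lot E ($139), Leclerc→Lot G ($176), Quispe→Lot D ($154); total welfare W = $752.
Varga receives Lot E at value $139, so the others get W − 139 = $613.
Without Varga: best allocation of the remaining 4 bidders over all 5 lots is Costa→Lot E ($152), Huang→Lot C ($139), Leclerc→Lot G ($176), Quispe→Lot D ($154), total $621.
VCG payment = (others' best without Varga) − (others' welfare with Varga) = 621 − 613 = $8.

Varga pays $8.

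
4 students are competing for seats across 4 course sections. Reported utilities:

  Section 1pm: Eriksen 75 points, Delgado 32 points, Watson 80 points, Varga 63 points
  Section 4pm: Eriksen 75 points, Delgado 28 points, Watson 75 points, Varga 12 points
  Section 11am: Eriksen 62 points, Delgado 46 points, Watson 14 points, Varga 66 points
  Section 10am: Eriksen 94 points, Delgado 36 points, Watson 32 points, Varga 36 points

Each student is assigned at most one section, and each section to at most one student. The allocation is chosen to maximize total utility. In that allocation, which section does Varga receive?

Varga receives Section 1pm.

This is a one-to-one assignment (maximum-weight bipartite matching).
Optimal: Eriksen→Section 10am (94 points), Delgado→Section 11am (46 points), Watson→Section 4pm (75 points), Varga→Section 1pm (63 points) — total 94+46+75+63 = 278 points.
Column-greedy (each section in turn goes to its best remaining student) gives 257 points, worse by 21.
Varga's own top section is Section 11am (66 points), but forcing Varga→Section 11am and reassigning the rest optimally gives only 268 points — worse by 10.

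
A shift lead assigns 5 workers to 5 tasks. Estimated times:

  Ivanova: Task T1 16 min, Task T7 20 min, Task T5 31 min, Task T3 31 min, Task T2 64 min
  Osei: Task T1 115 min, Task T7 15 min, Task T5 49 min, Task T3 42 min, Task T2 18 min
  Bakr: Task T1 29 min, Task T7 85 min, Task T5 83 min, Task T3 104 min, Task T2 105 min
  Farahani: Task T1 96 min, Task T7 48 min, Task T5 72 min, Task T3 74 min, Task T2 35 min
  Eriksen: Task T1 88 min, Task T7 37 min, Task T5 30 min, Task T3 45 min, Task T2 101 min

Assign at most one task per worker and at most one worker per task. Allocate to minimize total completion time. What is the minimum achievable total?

Min total: 140 min

This is the linear assignment problem.
Optimal: Ivanova→Task T3 (31 min), Osei→Task T7 (15 min), Bakr→Task T1 (29 min), Farahani→Task T2 (35 min), Eriksen→Task T5 (30 min) — total 31+15+29+35+30 = 140 min.
Min-entry greedy (repeatedly take the single cheapest remaining cell) gives 200 min, worse by 60.
No other one-to-one assignment undercuts 140 min.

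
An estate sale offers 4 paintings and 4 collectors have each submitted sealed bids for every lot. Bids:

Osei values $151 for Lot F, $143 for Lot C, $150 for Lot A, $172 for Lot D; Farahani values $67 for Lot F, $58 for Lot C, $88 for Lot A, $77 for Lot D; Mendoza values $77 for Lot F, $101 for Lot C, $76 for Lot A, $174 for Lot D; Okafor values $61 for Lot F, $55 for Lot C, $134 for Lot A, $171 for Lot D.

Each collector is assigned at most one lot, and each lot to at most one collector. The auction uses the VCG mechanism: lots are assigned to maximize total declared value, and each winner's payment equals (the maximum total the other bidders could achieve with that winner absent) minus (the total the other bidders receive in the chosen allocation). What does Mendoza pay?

Efficient allocation: Osei→Lot C ($143), Farahani→Lot F ($67), Mendoza→Lot D ($174), Okafor→Lot A ($134); total welfare W = $518.
Mendoza receives Lot D at value $174, so the others get W − 174 = $344.
Without Mendoza: best allocation of the remaining 3 bidders over all 4 lots is Osei→Lot F ($151), Farahani→Lot A ($88), Okafor→Lot D ($171), total $410.
VCG payment = (others' best without Mendoza) − (others' welfare with Mendoza) = 410 − 344 = $66.

Mendoza pays $66.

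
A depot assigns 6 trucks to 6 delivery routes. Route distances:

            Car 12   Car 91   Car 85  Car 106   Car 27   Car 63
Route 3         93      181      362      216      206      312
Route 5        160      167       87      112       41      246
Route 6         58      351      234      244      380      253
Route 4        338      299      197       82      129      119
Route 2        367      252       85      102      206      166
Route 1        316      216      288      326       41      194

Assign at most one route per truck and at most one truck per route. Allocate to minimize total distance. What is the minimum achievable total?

Minimum total: 588 km

Treat this as an assignment problem: match each truck to one route.
Optimal: Car 12→Route 6 (58 km), Car 91→Route 3 (181 km), Car 85→Route 5 (87 km), Car 106→Route 2 (102 km), Car 27→Route 1 (41 km), Car 63→Route 4 (119 km) — total 58+181+87+102+41+119 = 588 km.
Next-best assignment: Car 12→Route 6, Car 91→Route 3, Car 85→Route 2, Car 106→Route 5, Car 27→Route 1, Car 63→Route 4 = 596 km.
Every other assignment is strictly worse.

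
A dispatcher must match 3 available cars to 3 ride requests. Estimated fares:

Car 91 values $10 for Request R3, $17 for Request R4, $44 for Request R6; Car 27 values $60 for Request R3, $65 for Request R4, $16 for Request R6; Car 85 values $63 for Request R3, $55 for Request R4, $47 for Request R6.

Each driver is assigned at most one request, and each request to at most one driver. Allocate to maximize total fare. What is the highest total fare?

Optimal: Car 91→Request R6 ($44), Car 27→Request R4 ($65), Car 85→Request R3 ($63) — total 44+65+63 = $172.

Max total: $172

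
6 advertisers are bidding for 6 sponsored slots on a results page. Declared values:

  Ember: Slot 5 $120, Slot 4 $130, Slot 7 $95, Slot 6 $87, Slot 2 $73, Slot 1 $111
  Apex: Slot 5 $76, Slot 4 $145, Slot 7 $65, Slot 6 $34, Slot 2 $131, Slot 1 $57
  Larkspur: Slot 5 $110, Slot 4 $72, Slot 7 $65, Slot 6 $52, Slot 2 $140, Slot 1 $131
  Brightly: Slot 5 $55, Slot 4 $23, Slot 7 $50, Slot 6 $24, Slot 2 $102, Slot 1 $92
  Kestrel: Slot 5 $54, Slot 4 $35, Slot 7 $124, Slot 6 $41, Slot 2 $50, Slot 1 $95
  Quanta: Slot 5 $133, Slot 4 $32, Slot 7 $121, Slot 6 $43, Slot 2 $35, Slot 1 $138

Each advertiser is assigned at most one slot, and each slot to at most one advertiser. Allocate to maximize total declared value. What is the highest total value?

Max total: $722

This is the linear assignment problem.
Optimal: Ember→Slot 6 ($87), Apex→Slot 4 ($145), Larkspur→Slot 1 ($131), Brightly→Slot 2 ($102), Kestrel→Slot 7 ($124), Quanta→Slot 5 ($133) — total 87+145+131+102+124+133 = $722.
Row-greedy (each advertiser in turn takes its best remaining slot) gives $614, worse by 108.
Swapping Larkspur↔Quanta (Larkspur→Slot 5 $110, Quanta→Slot 1 $138) loses 16.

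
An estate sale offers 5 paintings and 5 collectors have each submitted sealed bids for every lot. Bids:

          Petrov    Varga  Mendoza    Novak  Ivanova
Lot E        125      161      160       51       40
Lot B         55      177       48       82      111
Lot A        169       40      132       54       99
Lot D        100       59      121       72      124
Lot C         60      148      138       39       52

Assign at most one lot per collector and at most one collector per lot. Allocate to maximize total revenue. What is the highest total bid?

Maximum total: $683

Optimal: Petrov→Lot A ($169), Varga→Lot C ($148), Mendoza→Lot E ($160), Novak→Lot B ($82), Ivanova→Lot D ($124) — total 169+148+160+82+124 = $683.
Next-best assignment: Petrov→Lot A, Varga→Lot E, Mendoza→Lot C, Novak→Lot B, Ivanova→Lot D = $674.
Every other assignment is strictly worse.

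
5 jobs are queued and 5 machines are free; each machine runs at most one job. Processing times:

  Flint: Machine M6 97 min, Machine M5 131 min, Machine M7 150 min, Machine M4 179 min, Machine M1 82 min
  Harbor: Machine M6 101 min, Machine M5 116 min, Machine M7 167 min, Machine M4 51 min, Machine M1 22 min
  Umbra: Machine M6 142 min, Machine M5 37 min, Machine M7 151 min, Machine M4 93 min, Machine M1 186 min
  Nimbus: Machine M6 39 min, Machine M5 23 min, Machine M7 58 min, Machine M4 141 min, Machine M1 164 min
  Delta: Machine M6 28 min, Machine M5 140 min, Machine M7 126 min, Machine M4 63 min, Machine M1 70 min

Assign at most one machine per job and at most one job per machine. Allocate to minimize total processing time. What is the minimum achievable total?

Minimum total: 256 min

Optimal: Flint→Machine M1 (82 min), Harbor→Machine M4 (51 min), Umbra→Machine M5 (37 min), Nimbus→Machine M7 (58 min), Delta→Machine M6 (28 min) — total 82+51+37+58+28 = 256 min.
Column-greedy (each machine in turn goes to its cheapest remaining job) gives 438 min, worse by 182.
Next-best assignment: Flint→Machine M6, Harbor→Machine M1, Umbra→Machine M5, Nimbus→Machine M7, Delta→Machine M4 = 277 min.
Swapping Harbor↔Umbra (Harbor→Machine M5 116 min, Umbra→Machine M4 93 min) adds 121.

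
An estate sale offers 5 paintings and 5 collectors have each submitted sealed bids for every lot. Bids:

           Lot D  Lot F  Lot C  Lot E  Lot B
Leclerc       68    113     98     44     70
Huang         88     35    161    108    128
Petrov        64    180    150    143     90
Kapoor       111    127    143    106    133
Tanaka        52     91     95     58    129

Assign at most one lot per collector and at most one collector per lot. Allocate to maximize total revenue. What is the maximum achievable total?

Maximum total: $657

Optimal: Leclerc→Lot F ($113), Huang→Lot C ($161), Petrov→Lot E ($143), Kapoor→Lot D ($111), Tanaka→Lot B ($129) — total 113+161+143+111+129 = $657.
Max-entry greedy (repeatedly take the single best remaining cell) gives $600, worse by 57.
Next-best assignment: Leclerc→Lot D, Huang→Lot C, Petrov→Lot F, Kapoor→Lot E, Tanaka→Lot B = $644.
Swapping Tanaka↔Huang (Tanaka→Lot C $95, Huang→Lot B $128) loses 67.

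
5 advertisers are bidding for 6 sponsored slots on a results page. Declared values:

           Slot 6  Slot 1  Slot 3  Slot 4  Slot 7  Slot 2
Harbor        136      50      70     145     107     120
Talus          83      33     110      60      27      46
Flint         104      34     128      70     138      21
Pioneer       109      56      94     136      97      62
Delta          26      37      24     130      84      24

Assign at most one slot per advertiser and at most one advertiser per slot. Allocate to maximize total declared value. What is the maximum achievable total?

Optimal: Harbor→Slot 2 ($120), Talus→Slot 3 ($110), Flint→Slot 7 ($138), Pioneer→Slot 6 ($109), Delta→Slot 4 ($130) — total 120+110+138+109+130 = $607.
Row-greedy (each advertiser in turn takes its best remaining slot) gives $539, worse by 68.
Checked against all permutations: $607 is optimal.

Maximum total: $607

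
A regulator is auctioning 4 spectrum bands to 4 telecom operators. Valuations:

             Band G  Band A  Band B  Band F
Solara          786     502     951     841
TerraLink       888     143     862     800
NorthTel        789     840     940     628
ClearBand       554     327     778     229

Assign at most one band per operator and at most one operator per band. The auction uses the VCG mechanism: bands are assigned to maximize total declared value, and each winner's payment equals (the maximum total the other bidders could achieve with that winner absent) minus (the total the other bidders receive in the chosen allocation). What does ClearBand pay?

ClearBand pays $110M.

Efficient allocation: Solara→Band F ($841M), TerraLink→Band G ($888M), NorthTel→Band A ($840M), ClearBand→Band B ($778M); total welfare W = $3347M.
ClearBand receives Band B at value $778M, so the others get W − 778 = $2569M.
Without ClearBand: best allocation of the remaining 3 bidders over all 4 bands is Solara→Band B ($951M), TerraLink→Band G ($888M), NorthTel→Band A ($840M), total $2679M.
VCG payment = (others' best without ClearBand) − (others' welfare with ClearBand) = 2679 − 2569 = $110M.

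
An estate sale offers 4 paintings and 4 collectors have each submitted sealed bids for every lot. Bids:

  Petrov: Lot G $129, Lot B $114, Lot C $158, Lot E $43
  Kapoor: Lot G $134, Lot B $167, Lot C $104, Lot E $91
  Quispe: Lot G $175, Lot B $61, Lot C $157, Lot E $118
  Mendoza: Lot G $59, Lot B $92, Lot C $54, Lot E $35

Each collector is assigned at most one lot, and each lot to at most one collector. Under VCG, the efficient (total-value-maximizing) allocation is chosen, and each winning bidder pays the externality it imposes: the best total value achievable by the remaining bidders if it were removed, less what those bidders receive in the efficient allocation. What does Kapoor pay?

Kapoor pays $57.

Efficient allocation: Petrov→Lot C ($158), Kapoor→Lot B ($167), Quispe→Lot G ($175), Mendoza→Lot E ($35); total welfare W = $535.
Kapoor receives Lot B at value $167, so the others get W − 167 = $368.
Without Kapoor: best allocation of the remaining 3 bidders over all 4 lots is Petrov→Lot C ($158), Quispe→Lot G ($175), Mendoza→Lot B ($92), total $425.
VCG payment = (others' best without Kapoor) − (others' welfare with Kapoor) = 425 − 368 = $57.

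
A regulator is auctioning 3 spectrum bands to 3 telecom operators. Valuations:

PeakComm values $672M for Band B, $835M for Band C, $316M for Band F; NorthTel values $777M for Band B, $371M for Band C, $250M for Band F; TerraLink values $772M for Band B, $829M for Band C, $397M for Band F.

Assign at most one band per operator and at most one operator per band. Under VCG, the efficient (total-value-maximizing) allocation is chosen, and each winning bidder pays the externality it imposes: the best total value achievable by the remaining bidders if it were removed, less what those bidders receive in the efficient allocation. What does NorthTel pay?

Efficient allocation: PeakComm→Band C ($835M), NorthTel→Band B ($777M), TerraLink→Band F ($397M); total welfare W = $2009M.
NorthTel receives Band B at value $777M, so the others get W − 777 = $1232M.
Without NorthTel: best allocation of the remaining 2 bidders over all 3 bands is PeakComm→Band C ($835M), TerraLink→Band B ($772M), total $1607M.
VCG payment = (others' best without NorthTel) − (others' welfare with NorthTel) = 1607 − 1232 = $375M.

NorthTel pays $375M.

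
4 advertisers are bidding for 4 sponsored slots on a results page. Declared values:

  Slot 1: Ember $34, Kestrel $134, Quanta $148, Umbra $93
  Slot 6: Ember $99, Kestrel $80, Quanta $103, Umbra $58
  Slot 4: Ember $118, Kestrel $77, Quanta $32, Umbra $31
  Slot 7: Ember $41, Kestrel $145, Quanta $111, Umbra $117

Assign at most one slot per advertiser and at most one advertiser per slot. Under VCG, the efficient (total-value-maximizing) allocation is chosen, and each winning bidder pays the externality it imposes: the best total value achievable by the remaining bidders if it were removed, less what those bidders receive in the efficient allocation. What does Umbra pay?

Umbra pays $56.

Efficient allocation: Ember→Slot 4 ($118), Kestrel→Slot 1 ($134), Quanta→Slot 6 ($103), Umbra→Slot 7 ($117); total welfare W = $472.
Umbra receives Slot 7 at value $117, so the others get W − 117 = $355.
Without Umbra: best allocation of the remaining 3 bidders over all 4 slots is Ember→Slot 4 ($118), Kestrel→Slot 7 ($145), Quanta→Slot 1 ($148), total $411.
VCG payment = (others' best without Umbra) − (others' welfare with Umbra) = 411 − 355 = $56.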